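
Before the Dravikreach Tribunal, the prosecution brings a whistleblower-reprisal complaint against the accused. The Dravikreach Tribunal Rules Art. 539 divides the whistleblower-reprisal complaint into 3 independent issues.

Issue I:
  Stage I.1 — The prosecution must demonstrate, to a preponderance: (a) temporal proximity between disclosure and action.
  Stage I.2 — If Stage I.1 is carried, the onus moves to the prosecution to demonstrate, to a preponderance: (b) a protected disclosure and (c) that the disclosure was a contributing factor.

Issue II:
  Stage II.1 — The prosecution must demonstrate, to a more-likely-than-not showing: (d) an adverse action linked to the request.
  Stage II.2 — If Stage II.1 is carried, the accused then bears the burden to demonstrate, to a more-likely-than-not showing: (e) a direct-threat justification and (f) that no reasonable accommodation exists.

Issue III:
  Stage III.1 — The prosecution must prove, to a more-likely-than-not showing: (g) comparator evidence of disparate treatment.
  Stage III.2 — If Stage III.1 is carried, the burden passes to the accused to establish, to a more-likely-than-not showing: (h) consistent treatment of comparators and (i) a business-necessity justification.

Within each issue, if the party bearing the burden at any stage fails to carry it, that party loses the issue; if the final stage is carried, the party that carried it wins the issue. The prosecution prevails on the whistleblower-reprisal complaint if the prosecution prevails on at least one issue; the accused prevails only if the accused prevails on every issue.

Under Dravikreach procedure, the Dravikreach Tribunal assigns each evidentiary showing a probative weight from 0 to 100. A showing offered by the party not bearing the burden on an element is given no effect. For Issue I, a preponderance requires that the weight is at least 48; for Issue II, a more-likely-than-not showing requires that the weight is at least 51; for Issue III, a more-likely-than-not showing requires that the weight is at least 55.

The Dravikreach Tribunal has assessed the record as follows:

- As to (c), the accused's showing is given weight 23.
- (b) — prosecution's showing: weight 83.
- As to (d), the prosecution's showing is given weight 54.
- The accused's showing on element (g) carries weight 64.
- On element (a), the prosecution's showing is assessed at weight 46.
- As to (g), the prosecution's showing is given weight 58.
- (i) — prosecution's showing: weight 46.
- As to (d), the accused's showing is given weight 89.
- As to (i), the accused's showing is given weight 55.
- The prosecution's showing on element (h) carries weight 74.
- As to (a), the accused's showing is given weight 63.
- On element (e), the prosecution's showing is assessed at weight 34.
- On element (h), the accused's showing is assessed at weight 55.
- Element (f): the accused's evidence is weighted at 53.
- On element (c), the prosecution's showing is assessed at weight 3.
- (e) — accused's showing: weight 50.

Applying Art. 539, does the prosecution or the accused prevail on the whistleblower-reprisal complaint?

— Issue I —
Stage I.1 (prosecution, a preponderance, weight is at least 48): (a) 46 (accused's 63 disregarded) < 48 — fails.
  The prosecution does not carry Stage I.1.
The analysis ends at Stage I.1; the accused prevails on this issue.
— Issue II —
Stage II.1 (prosecution, a more-likely-than-not showing, weight is at least 51): (d) 54 (accused's 89 disregarded) ≥ 51 — meets.
  Stage II.1 carried; the burden shifts to the accused.
Stage II.2 (accused, a more-likely-than-not showing, weight is at least 51): (e) 50 (prosecution's 34 disregarded) < 51 — fails; (f) 53 ≥ 51 — meets.
  The accused does not carry Stage II.2.
The prosecution prevails on this issue.
— Issue III —
Stage III.1 (prosecution, a more-likely-than-not showing, weight is at least 55): (g) 58 (accused's 64 disregarded) ≥ 55 — meets.
  Stage III.1 is satisfied; the onus moves to the accused.
Stage III.2 (accused, a more-likely-than-not showing, weight is at least 55): (h) 55 (prosecution's 74 disregarded) ≥ 55 — meets; (i) 55 (prosecution's 46 disregarded) ≥ 55 — meets.
  The accused carries the last stage.
Every stage carried; the accused prevails on this issue.
Per-issue: Issue I → accused; Issue II → prosecution; Issue III → accused. The prosecution must prevail on at least one issue; overall, the prosecution prevails.

prosecution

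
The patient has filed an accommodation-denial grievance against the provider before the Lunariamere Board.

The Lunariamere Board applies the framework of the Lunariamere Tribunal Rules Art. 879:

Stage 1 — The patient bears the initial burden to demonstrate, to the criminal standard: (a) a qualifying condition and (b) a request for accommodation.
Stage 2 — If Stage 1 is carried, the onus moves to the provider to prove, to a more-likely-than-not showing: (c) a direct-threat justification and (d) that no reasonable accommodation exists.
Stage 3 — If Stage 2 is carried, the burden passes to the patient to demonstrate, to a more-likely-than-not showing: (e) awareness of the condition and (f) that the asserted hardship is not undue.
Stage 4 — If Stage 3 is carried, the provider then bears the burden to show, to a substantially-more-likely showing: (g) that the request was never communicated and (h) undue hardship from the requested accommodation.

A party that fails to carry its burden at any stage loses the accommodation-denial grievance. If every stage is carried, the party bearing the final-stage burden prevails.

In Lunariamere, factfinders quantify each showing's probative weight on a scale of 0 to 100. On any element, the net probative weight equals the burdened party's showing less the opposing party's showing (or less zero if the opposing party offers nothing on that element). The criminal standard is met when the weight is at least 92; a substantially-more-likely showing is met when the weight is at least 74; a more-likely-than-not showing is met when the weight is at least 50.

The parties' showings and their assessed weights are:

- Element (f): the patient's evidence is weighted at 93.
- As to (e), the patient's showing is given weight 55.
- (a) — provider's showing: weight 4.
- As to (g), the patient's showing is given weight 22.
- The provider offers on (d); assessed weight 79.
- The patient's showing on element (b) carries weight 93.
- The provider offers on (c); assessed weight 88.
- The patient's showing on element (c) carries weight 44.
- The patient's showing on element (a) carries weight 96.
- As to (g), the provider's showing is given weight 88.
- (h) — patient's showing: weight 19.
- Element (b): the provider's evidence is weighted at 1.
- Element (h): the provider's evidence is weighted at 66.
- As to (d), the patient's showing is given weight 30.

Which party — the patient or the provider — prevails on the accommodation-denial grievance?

patient

Stage 1 (patient, the criminal standard, weight is at least 92): (a) net 96−4=92 ≥ 92 — meets; (b) net 93−1=92 ≥ 92 — meets.
  The patient carries Stage 1; the provider now bears the burden.
Stage 2 (provider, a more-likely-than-not showing, weight is at least 50): (c) net 88−44=44 < 50 — fails; (d) net 79−30=49 < 50 — fails.
  The provider does not carry Stage 2.
So the patient prevails.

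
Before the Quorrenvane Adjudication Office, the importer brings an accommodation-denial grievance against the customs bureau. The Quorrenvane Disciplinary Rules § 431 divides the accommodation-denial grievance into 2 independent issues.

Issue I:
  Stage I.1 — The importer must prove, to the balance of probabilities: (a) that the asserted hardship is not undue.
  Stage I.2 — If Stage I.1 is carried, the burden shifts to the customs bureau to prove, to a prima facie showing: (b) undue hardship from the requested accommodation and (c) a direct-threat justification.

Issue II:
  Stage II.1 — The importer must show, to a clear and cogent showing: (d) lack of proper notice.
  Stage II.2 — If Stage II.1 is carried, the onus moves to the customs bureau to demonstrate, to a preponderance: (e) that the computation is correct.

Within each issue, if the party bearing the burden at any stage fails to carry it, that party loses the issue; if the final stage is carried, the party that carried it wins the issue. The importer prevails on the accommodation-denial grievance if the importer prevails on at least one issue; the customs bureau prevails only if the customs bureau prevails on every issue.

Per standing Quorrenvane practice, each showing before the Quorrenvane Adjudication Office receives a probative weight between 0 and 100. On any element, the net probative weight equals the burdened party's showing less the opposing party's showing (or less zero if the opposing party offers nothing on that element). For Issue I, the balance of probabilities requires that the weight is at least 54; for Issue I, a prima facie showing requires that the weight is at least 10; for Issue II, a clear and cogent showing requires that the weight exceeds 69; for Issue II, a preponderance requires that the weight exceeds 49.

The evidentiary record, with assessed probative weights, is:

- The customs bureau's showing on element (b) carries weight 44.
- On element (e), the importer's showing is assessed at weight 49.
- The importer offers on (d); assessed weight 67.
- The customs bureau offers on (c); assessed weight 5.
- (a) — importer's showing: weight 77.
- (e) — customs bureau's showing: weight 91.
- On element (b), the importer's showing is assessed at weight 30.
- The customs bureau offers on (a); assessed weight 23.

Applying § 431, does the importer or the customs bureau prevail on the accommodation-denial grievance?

— Issue I —
At Stage I.1 the importer must meet the balance of probabilities (weight is at least 54): on (a) the weight is 77 less the opposing 23 gives net 54, ≥ 54, so (a) meets the standard.
  Stage I.1 is satisfied; the onus moves to the customs bureau.
At Stage I.2 the customs bureau must meet a prima facie showing (weight is at least 10): on (b) the weight is 44 less the opposing 30 gives net 14, ≥ 10, so (b) meets the standard; on (c) the weight is 5, < 10, so (c) does not meet the standard.
  The customs bureau does not carry Stage I.2.
So the importer prevails on this issue.
— Issue II —
At Stage II.1 the importer must meet a clear and cogent showing (weight exceeds 69): on (d) the weight is 67, which does not exceed 69, so (d) does not meet the standard.
  Stage II.1 not carried; the importer fails its burden.
So the customs bureau prevails on this issue.
Per-issue: Issue I → importer; Issue II → customs bureau. The importer must prevail on at least one issue; overall, the importer prevails.

importer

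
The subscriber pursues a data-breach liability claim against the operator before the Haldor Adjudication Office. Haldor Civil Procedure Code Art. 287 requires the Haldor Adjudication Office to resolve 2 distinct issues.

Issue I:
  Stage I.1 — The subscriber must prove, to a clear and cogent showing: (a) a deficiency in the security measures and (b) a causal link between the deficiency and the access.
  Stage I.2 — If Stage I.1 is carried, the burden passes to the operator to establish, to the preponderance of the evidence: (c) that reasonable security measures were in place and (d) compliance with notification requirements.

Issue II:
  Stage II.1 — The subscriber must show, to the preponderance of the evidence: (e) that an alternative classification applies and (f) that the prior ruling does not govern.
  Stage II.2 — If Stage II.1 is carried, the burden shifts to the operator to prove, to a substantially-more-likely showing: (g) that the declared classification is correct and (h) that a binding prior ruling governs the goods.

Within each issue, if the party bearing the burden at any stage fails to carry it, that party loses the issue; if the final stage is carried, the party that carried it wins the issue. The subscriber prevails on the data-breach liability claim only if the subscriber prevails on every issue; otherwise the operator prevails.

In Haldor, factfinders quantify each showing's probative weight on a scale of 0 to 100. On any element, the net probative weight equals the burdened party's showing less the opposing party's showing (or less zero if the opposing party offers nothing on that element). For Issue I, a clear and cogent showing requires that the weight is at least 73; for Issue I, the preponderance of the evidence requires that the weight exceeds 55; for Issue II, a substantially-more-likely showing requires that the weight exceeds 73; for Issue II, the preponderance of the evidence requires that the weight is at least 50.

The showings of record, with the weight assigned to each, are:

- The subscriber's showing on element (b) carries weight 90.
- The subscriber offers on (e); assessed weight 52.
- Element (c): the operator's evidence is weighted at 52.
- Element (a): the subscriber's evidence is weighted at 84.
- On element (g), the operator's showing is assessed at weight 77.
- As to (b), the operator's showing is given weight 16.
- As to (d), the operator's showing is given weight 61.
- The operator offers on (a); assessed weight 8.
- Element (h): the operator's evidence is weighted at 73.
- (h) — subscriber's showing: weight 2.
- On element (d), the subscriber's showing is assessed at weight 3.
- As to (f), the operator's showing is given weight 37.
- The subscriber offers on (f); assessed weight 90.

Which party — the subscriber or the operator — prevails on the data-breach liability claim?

— Issue I —
At Stage I.1 the subscriber must meet a clear and cogent showing (weight is at least 73): on (a) the weight is 84 less the opposing 8 gives net 76, which does reach 73, so (a) meets the standard; on (b) the weight is 90 less the opposing 16 gives net 74, ≥ 73, so (b) meets the standard.
  The subscriber carries Stage I.1; the operator now bears the burden.
At Stage I.2 the operator must meet the preponderance of the evidence (weight exceeds 55): on (c) the weight is 52, which does not exceed 55, so (c) does not meet the standard; on (d) the weight is 61 less the opposing 3 gives net 58, which does exceed 55, so (d) meets the standard.
  The operator does not carry Stage I.2.
The analysis ends at Stage I.2; the subscriber prevails on this issue.
— Issue II —
Stage II.1 (subscriber, the preponderance of the evidence, weight is at least 50): (e) 52 ≥ 50 — meets; (f) net 90−37=53 ≥ 50 — meets.
  The subscriber carries Stage II.1; the operator now bears the burden.
Stage II.2 (operator, a substantially-more-likely showing, weight exceeds 73): (g) 77 > 73 — meets; (h) net 73−2=71 ≤ 73 — fails.
  Stage II.2 not carried; the operator fails its burden.
So the subscriber prevails on this issue.
Per-issue: Issue I → subscriber; Issue II → subscriber. The subscriber must prevail on every issue; overall, the subscriber prevails.

subscriber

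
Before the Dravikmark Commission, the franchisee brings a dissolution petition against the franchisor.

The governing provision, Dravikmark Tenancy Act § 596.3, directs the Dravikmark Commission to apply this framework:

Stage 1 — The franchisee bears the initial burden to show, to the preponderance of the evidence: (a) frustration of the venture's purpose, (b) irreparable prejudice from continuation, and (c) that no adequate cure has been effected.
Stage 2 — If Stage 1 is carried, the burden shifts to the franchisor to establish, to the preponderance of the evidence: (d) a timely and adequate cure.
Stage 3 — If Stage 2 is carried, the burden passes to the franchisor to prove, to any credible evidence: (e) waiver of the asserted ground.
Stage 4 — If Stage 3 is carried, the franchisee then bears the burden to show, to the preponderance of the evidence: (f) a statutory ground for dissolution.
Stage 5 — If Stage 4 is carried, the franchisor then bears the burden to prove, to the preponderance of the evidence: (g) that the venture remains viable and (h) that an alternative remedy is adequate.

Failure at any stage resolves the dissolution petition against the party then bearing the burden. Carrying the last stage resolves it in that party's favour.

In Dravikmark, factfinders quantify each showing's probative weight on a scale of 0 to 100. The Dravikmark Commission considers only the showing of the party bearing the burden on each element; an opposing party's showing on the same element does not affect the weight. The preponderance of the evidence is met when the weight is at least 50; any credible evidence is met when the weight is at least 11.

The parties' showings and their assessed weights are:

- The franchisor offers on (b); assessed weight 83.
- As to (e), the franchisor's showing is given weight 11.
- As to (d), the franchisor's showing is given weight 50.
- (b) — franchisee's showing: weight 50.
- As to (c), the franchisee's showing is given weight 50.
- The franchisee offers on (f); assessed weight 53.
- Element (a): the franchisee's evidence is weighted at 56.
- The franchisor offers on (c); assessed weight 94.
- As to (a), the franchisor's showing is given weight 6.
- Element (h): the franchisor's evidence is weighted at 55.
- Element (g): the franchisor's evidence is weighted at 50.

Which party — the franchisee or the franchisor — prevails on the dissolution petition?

Stage 1 (franchisee, the preponderance of the evidence, weight is at least 50): (a) 56 (franchisor's 6 disregarded) ≥ 50 — meets; (b) 50 (franchisor's 83 disregarded) ≥ 50 — meets; (c) 50 (franchisor's 94 disregarded) ≥ 50 — meets.
  Stage 1 carried; the burden shifts to the franchisor.
Stage 2 (franchisor, the preponderance of the evidence, weight is at least 50): (d) 50 ≥ 50 — meets.
  All elements met. The franchisor retains the burden for Stage 3.
Stage 3 (franchisor, any credible evidence, weight is at least 11): (e) 11 ≥ 11 — meets.
  All elements met. The burden passes to the franchisee.
Stage 4 (franchisee, the preponderance of the evidence, weight is at least 50): (f) 53 ≥ 50 — meets.
  Stage 4 carried; the burden shifts to the franchisor.
Stage 5 (franchisor, the preponderance of the evidence, weight is at least 50): (g) 50 ≥ 50 — meets; (h) 55 ≥ 50 — meets.
  All elements met at the final stage.
Every stage carried; the franchisor prevails.

franchisor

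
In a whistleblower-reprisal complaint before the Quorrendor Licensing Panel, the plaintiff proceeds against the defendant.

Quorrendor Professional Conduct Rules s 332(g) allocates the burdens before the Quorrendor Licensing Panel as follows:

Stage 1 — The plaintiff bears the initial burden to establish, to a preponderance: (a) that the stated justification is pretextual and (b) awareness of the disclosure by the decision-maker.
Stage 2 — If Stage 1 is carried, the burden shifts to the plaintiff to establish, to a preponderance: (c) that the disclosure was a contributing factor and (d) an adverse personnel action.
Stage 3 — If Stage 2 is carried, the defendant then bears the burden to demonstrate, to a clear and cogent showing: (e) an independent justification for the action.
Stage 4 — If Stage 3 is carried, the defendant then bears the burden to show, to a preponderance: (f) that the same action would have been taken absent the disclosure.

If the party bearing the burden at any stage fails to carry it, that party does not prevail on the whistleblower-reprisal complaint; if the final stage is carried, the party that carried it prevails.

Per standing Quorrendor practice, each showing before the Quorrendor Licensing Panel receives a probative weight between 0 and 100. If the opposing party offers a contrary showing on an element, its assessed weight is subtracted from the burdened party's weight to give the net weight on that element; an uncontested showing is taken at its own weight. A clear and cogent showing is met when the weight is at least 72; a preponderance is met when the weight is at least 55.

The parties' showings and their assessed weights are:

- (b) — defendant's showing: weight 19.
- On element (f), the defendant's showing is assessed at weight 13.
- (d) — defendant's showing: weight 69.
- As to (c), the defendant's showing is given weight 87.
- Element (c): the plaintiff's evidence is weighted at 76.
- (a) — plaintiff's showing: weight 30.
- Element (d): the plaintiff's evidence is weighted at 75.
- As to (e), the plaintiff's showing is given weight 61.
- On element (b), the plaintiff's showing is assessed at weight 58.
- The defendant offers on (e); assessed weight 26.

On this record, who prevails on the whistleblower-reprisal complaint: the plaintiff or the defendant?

Stage 1 — burden on plaintiff; standard: a preponderance (weight is at least 55).
    (a): 30 < 55 [not met]
    (b): 58 − 19 = 39 < 55 [not met]
  The plaintiff does not carry Stage 1.
The analysis ends at Stage 1; the defendant prevails.

defendant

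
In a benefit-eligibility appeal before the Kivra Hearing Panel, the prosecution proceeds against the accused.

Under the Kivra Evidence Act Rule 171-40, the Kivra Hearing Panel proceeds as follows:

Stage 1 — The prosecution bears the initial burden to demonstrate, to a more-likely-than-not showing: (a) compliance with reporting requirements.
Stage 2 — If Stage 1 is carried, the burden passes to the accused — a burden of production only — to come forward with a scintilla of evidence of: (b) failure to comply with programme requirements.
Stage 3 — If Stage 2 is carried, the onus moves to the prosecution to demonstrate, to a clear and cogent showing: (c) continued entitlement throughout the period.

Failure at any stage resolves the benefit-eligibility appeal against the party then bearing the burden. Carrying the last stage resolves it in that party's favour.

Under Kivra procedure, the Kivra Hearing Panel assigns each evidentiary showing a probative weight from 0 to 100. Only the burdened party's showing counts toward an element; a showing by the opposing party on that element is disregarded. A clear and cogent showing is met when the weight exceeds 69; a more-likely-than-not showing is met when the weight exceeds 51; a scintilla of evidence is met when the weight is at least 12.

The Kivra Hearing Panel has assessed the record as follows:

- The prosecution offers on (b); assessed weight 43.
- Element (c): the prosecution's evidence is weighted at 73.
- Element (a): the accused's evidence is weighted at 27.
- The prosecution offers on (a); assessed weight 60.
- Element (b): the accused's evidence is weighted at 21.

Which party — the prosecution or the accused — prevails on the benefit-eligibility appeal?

prosecution

Stage 1 — burden on prosecution; standard: a more-likely-than-not showing (weight exceeds 51).
    (a): 60 (accused's 27 disregarded) > 51 [met]
  The prosecution carries Stage 1; the accused now bears the burden.
Stage 2 — burden on accused; standard: a scintilla of evidence (weight is at least 12).
    (b): 21 (prosecution's 43 disregarded) ≥ 12 [met]
  All elements met. The burden passes to the prosecution.
Stage 3 — burden on prosecution; standard: a clear and cogent showing (weight exceeds 69).
    (c): 73 > 69 [met]
  All elements met at the final stage.
Every stage carried; the prosecution prevails.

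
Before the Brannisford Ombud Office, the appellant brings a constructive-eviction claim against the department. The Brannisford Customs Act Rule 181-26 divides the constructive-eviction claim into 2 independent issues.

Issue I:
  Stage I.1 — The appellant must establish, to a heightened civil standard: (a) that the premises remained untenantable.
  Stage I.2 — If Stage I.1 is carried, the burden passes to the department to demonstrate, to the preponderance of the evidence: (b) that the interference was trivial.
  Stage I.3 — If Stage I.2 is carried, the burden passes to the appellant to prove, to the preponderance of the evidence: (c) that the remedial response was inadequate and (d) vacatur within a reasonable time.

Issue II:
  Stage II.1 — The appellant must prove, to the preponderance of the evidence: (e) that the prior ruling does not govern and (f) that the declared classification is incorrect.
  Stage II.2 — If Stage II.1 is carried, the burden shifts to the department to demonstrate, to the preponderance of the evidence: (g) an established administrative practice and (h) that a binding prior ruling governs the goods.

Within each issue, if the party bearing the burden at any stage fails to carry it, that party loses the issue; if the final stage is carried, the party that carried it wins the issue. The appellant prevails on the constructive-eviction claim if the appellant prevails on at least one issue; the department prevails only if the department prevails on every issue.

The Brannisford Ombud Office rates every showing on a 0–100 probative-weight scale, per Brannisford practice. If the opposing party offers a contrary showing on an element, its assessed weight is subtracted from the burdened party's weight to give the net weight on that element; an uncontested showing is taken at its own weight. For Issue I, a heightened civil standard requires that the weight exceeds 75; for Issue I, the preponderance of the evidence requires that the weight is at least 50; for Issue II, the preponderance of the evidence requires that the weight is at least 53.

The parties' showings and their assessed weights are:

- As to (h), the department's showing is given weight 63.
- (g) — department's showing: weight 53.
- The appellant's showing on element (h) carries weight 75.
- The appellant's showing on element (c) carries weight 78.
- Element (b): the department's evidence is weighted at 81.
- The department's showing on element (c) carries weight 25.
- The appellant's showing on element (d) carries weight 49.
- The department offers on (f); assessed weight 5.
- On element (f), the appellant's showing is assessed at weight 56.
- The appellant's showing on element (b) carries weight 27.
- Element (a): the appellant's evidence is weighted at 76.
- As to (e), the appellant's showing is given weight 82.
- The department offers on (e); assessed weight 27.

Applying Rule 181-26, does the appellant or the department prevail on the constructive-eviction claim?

— Issue I —
Stage I.1 — burden on appellant; standard: a heightened civil standard (weight exceeds 75).
    (a): 76 > 75 [met]
  Stage I.1 is satisfied; the onus moves to the department.
Stage I.2 — burden on department; standard: the preponderance of the evidence (weight is at least 50).
    (b): 81 − 27 = 54 ≥ 50 [met]
  The department carries Stage I.2; the appellant now bears the burden.
Stage I.3 — burden on appellant; standard: the preponderance of the evidence (weight is at least 50).
    (c): 78 − 25 = 53 ≥ 50 [met]
    (d): 49 < 50 [not met]
  Stage I.3 not carried; the appellant fails its burden.
The analysis ends at Stage I.3; the department prevails on this issue.
— Issue II —
Stage II.1 (appellant, the preponderance of the evidence, weight is at least 53): (e) net 82−27=55 ≥ 53 — meets; (f) net 56−5=51 < 53 — fails.
  Not every element is met, so the appellant fails to carry Stage II.1.
The department prevails on this issue.
Per-issue: Issue I → department; Issue II → department. The appellant must prevail on at least one issue; overall, the department prevails.

department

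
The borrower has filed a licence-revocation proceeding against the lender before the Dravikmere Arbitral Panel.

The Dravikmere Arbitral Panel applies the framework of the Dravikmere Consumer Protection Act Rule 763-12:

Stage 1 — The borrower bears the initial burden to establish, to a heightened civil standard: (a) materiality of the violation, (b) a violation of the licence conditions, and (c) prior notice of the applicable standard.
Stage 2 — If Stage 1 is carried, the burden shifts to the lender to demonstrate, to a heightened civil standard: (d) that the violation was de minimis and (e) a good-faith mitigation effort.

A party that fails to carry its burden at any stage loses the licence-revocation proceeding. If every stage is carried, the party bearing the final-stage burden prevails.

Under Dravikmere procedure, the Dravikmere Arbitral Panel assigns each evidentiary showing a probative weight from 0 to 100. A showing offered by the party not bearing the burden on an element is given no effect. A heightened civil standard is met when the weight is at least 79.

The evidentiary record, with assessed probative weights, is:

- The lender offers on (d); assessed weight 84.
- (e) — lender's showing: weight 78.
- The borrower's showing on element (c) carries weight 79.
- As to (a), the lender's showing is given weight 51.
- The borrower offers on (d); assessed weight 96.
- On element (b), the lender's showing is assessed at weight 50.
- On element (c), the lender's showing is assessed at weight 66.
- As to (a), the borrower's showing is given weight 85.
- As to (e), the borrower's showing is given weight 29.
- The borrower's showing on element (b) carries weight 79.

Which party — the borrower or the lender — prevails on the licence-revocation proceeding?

borrower

Stage 1 (borrower, a heightened civil standard, weight is at least 79): (a) 85 (lender's 51 disregarded) ≥ 79 — meets; (b) 79 (lender's 50 disregarded) ≥ 79 — meets; (c) 79 (lender's 66 disregarded) ≥ 79 — meets.
  The borrower carries Stage 1; the lender now bears the burden.
Stage 2 (lender, a heightened civil standard, weight is at least 79): (d) 84 (borrower's 96 disregarded) ≥ 79 — meets; (e) 78 (borrower's 29 disregarded) < 79 — fails.
  Stage 2 not carried; the lender fails its burden.
The analysis ends at Stage 2; the borrower prevails.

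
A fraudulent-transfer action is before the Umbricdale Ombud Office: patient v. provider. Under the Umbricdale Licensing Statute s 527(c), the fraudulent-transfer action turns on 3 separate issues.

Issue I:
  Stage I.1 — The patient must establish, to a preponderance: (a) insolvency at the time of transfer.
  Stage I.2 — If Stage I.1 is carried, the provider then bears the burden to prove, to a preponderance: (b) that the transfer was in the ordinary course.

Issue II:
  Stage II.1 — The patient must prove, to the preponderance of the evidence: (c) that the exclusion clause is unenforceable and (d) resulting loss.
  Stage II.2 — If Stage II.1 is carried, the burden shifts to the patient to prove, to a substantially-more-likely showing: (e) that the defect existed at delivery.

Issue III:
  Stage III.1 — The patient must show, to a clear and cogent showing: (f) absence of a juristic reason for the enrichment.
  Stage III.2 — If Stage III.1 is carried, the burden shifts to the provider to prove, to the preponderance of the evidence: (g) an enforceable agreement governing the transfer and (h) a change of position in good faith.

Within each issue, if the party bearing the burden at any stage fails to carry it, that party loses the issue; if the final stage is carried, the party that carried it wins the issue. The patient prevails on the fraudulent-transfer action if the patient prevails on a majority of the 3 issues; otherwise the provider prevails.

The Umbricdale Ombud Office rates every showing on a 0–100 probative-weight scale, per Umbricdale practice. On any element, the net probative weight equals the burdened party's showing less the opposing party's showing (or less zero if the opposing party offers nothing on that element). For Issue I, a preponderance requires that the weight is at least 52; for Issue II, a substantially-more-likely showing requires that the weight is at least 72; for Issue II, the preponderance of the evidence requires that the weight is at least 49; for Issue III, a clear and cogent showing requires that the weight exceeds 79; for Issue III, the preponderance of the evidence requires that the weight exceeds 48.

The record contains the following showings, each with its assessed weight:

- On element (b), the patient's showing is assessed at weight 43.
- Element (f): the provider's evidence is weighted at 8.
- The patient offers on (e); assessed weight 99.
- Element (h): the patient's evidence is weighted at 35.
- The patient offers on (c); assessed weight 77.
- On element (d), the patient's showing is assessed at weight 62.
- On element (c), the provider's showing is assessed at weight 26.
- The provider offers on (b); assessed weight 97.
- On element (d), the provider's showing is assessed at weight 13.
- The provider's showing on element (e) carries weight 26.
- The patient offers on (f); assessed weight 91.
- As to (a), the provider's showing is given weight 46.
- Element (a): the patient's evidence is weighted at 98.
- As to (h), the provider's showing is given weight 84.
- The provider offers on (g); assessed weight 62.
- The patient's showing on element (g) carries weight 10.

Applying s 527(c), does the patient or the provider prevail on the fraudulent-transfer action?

— Issue I —
Stage I.1 — burden on patient; standard: a preponderance (weight is at least 52).
    (a): 98 − 46 = 52 ≥ 52 [met]
  Stage I.1 is satisfied; the onus moves to the provider.
Stage I.2 — burden on provider; standard: a preponderance (weight is at least 52).
    (b): 97 − 43 = 54 ≥ 52 [met]
  All elements met at the final stage.
All stages carried — the provider prevails on this issue.
— Issue II —
At Stage II.1 the patient must meet the preponderance of the evidence (weight is at least 49): on (c) the weight is 77 less the opposing 26 gives net 51, which does reach 49, so (c) meets the standard; on (d) the weight is 62 less the opposing 13 gives net 49, which does reach 49, so (d) meets the standard.
  All elements met. The patient retains the burden for Stage II.2.
At Stage II.2 the patient must meet a substantially-more-likely showing (weight is at least 72): on (e) the weight is 99 less the opposing 26 gives net 73, ≥ 72, so (e) meets the standard.
  All elements met at the final stage.
With every stage satisfied, the patient prevails on this issue.
— Issue III —
At Stage III.1 the patient must meet a clear and cogent showing (weight exceeds 79): on (f) the weight is 91 less the opposing 8 gives net 83, which does exceed 79, so (f) meets the standard.
  All elements met. The burden passes to the provider.
At Stage III.2 the provider must meet the preponderance of the evidence (weight exceeds 48): on (g) the weight is 62 less the opposing 10 gives net 52, which does exceed 48, so (g) meets the standard; on (h) the weight is 84 less the opposing 35 gives net 49, which does exceed 48, so (h) meets the standard.
  The provider carries the last stage.
With every stage satisfied, the provider prevails on this issue.
Per-issue: Issue I → provider; Issue II → patient; Issue III → provider. The patient must prevail on a majority of issues; overall, the provider prevails.

provider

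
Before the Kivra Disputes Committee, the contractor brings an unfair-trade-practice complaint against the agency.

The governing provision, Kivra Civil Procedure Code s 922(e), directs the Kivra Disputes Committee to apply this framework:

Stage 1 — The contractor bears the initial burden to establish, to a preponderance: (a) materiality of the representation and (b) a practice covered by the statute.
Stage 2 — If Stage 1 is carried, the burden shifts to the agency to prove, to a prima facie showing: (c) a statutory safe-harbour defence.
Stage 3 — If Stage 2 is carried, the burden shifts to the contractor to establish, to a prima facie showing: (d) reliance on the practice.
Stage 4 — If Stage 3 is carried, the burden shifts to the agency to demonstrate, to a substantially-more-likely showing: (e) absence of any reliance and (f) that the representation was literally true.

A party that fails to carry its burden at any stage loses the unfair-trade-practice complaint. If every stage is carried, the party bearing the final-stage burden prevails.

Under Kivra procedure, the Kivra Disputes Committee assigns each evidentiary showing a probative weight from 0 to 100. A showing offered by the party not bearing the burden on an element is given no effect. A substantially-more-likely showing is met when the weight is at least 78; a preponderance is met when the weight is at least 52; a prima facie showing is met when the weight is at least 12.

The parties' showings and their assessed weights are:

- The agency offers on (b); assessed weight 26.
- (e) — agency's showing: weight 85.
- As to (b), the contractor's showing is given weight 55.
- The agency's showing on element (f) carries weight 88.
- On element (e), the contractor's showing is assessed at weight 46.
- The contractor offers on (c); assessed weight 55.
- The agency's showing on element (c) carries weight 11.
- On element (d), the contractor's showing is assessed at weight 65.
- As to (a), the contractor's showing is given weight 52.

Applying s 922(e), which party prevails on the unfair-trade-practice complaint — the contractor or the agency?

contractor

Stage 1 — burden on contractor; standard: a preponderance (weight is at least 52).
    (a): 52 ≥ 52 [met]
    (b): 55 (agency's 26 disregarded) ≥ 52 [met]
  All elements met. The burden passes to the agency.
Stage 2 — burden on agency; standard: a prima facie showing (weight is at least 12).
    (c): 11 (contractor's 55 disregarded) < 12 [not met]
  Stage 2 not carried; the agency fails its burden.
The contractor prevails.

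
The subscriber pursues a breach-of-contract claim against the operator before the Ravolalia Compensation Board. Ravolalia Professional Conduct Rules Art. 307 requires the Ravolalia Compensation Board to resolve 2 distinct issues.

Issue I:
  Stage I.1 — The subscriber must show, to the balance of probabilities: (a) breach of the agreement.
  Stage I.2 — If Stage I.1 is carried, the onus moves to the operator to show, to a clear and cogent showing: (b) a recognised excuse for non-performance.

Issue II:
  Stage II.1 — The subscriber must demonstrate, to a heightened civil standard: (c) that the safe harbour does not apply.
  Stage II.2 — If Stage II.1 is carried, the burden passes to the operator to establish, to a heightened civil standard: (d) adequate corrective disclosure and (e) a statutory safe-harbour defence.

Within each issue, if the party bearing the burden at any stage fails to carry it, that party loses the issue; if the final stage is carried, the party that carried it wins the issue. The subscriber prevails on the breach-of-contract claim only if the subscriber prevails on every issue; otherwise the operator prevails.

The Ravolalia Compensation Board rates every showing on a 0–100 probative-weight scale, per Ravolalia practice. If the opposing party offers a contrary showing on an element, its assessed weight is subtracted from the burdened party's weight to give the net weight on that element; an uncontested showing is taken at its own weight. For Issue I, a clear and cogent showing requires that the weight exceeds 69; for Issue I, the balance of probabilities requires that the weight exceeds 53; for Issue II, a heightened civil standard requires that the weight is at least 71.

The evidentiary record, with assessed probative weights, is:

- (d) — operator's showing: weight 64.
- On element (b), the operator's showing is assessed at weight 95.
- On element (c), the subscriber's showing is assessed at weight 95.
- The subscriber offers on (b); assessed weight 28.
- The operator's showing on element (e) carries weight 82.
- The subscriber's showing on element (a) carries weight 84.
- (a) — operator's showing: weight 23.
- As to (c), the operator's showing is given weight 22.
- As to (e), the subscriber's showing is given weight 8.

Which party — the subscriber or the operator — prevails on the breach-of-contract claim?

— Issue I —
Stage I.1 — burden on subscriber; standard: the balance of probabilities (weight exceeds 53).
    (a): 84 − 23 = 61 > 53 [met]
  The subscriber carries Stage I.1; the operator now bears the burden.
Stage I.2 — burden on operator; standard: a clear and cogent showing (weight exceeds 69).
    (b): 95 − 28 = 67 ≤ 69 [not met]
  The operator does not carry Stage I.2.
The subscriber prevails on this issue.
— Issue II —
At Stage II.1 the subscriber must meet a heightened civil standard (weight is at least 71): on (c) the weight is 95 less the opposing 22 gives net 73, ≥ 71, so (c) meets the standard.
  Stage II.1 is satisfied; the onus moves to the operator.
At Stage II.2 the operator must meet a heightened civil standard (weight is at least 71): on (d) the weight is 64, < 71, so (d) does not meet the standard; on (e) the weight is 82 less the opposing 8 gives net 74, which does reach 71, so (e) meets the standard.
  The operator does not carry Stage II.2.
So the subscriber prevails on this issue.
Per-issue: Issue I → subscriber; Issue II → subscriber. The subscriber must prevail on every issue; overall, the subscriber prevails.

subscriber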